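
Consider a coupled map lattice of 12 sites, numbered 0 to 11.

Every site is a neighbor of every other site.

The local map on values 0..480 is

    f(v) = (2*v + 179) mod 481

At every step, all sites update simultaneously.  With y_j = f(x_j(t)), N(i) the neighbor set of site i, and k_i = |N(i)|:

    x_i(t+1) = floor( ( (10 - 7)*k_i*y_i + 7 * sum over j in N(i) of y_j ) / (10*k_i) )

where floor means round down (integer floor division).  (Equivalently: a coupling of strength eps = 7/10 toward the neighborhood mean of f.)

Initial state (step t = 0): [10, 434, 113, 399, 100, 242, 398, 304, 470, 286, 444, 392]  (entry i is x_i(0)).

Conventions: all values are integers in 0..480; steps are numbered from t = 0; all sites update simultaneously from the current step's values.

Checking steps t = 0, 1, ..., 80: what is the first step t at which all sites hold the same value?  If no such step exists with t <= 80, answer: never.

Answer: 11
Key observation: Synchronization is absorbing here: once all sites are equal they stay equal, and step 11 is the first all-equal step.

Derivation:
t=0: [10, 434, 113, 399, 100, 242, 398, 304, 470, 286, 444, 392]  (not all equal)
t=1: [181, 154, 230, 138, 224, 177, 137, 207, 171, 198, 159, 134]  (not all equal)
t=2: [143, 131, 167, 237, 164, 142, 236, 156, 139, 151, 133, 235]  (not all equal)
t=3: [291, 285, 188, 221, 187, 290, 221, 183, 289, 181, 286, 221]  (not all equal)
t=4: [197, 194, 148, 164, 148, 196, 164, 146, 196, 145, 195, 164]  (not all equal)
t=5: [175, 173, 265, 159, 265, 174, 159, 264, 174, 264, 174, 159]  (not all equal)
t=6: [86, 85, 129, 79, 129, 86, 79, 128, 86, 128, 86, 79]  (not all equal)
t=7: [369, 369, 390, 366, 390, 369, 366, 389, 369, 389, 369, 366]  (not all equal)
t=8: [445, 445, 455, 443, 455, 445, 443, 454, 445, 454, 445, 443]  (not all equal)
t=9: [111, 111, 115, 110, 115, 111, 110, 115, 111, 115, 111, 110]  (not all equal)
t=10: [402, 402, 404, 402, 404, 402, 402, 404, 402, 404, 402, 402]  (not all equal)
t=11: [22, 22, 22, 22, 22, 22, 22, 22, 22, 22, 22, 22]  (all equal)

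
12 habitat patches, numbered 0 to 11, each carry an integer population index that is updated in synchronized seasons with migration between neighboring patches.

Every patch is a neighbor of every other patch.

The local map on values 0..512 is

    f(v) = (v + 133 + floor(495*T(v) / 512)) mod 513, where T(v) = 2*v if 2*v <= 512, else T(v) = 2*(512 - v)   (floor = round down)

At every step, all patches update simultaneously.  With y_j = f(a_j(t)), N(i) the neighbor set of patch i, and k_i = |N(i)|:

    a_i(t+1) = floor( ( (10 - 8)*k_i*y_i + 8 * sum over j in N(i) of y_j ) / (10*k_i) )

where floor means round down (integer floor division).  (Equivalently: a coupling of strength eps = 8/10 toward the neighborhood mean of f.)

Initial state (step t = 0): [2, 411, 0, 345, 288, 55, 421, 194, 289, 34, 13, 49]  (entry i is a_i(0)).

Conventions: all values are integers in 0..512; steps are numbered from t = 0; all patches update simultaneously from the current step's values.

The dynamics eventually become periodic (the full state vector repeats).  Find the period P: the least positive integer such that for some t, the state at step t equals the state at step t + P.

Simulating step by step:
t=0: [2, 411, 0, 345, 288, 55, 421, 194, 289, 34, 13, 49]
t=1: [224, 235, 223, 243, 250, 244, 234, 230, 250, 236, 228, 241]
t=2: [308, 312, 308, 315, 318, 316, 312, 310, 318, 313, 310, 314]
t=3: [317, 317, 317, 317, 316, 316, 317, 317, 316, 317, 317, 317]
t=4: [314, 314, 314, 314, 314, 314, 314, 314, 314, 314, 314, 314]
t=5: [316, 316, 316, 316, 316, 316, 316, 316, 316, 316, 316, 316]
t=6: [314, 314, 314, 314, 314, 314, 314, 314, 314, 314, 314, 314]

Answer: 2
Key observation: The state at step 4, [314, 314, 314, 314, 314, 314, 314, 314, 314, 314, 314, 314], reappears at step 6 — and no state repeats earlier — so the cycle the system enters has period 2.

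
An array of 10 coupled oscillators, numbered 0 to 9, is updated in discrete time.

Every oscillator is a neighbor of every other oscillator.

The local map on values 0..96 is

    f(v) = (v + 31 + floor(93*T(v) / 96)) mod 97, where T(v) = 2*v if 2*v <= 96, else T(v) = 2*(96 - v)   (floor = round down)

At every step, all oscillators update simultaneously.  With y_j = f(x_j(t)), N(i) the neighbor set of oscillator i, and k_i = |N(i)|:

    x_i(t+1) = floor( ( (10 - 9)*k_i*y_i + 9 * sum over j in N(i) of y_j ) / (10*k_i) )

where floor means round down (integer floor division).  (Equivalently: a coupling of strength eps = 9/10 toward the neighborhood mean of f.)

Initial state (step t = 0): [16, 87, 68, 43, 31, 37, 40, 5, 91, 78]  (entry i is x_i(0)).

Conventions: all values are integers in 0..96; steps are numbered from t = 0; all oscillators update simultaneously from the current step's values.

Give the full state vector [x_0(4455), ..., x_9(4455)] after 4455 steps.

Simulating step by step:
t=0: [16, 87, 68, 43, 31, 37, 40, 5, 91, 78]
t=1: [47, 47, 47, 47, 47, 47, 47, 47, 47, 47]
t=2: [72, 72, 72, 72, 72, 72, 72, 72, 72, 72]
t=3: [52, 52, 52, 52, 52, 52, 52, 52, 52, 52]
t=4: [71, 71, 71, 71, 71, 71, 71, 71, 71, 71]
t=5: [53, 53, 53, 53, 53, 53, 53, 53, 53, 53]
t=6: [70, 70, 70, 70, 70, 70, 70, 70, 70, 70]
t=7: [54, 54, 54, 54, 54, 54, 54, 54, 54, 54]
t=8: [69, 69, 69, 69, 69, 69, 69, 69, 69, 69]
t=9: [55, 55, 55, 55, 55, 55, 55, 55, 55, 55]
t=10: [68, 68, 68, 68, 68, 68, 68, 68, 68, 68]
t=11: [56, 56, 56, 56, 56, 56, 56, 56, 56, 56]
t=12: [67, 67, 67, 67, 67, 67, 67, 67, 67, 67]
t=13: [57, 57, 57, 57, 57, 57, 57, 57, 57, 57]
t=14: [66, 66, 66, 66, 66, 66, 66, 66, 66, 66]
t=15: [58, 58, 58, 58, 58, 58, 58, 58, 58, 58]
t=16: [65, 65, 65, 65, 65, 65, 65, 65, 65, 65]
t=17: [59, 59, 59, 59, 59, 59, 59, 59, 59, 59]
t=18: [64, 64, 64, 64, 64, 64, 64, 64, 64, 64]
t=19: [60, 60, 60, 60, 60, 60, 60, 60, 60, 60]
t=20: [63, 63, 63, 63, 63, 63, 63, 63, 63, 63]
t=21: [60, 60, 60, 60, 60, 60, 60, 60, 60, 60]

Answer: [60, 60, 60, 60, 60, 60, 60, 60, 60, 60]
Key observation: The state at step 19, [60, 60, 60, 60, 60, 60, 60, 60, 60, 60], reappears at step 21: the system is in a cycle of period 2 from step 19 on.  Therefore the state at step 4455 equals the state at step 19 + ((4455 - 19) mod 2) = 19, which is [60, 60, 60, 60, 60, 60, 60, 60, 60, 60].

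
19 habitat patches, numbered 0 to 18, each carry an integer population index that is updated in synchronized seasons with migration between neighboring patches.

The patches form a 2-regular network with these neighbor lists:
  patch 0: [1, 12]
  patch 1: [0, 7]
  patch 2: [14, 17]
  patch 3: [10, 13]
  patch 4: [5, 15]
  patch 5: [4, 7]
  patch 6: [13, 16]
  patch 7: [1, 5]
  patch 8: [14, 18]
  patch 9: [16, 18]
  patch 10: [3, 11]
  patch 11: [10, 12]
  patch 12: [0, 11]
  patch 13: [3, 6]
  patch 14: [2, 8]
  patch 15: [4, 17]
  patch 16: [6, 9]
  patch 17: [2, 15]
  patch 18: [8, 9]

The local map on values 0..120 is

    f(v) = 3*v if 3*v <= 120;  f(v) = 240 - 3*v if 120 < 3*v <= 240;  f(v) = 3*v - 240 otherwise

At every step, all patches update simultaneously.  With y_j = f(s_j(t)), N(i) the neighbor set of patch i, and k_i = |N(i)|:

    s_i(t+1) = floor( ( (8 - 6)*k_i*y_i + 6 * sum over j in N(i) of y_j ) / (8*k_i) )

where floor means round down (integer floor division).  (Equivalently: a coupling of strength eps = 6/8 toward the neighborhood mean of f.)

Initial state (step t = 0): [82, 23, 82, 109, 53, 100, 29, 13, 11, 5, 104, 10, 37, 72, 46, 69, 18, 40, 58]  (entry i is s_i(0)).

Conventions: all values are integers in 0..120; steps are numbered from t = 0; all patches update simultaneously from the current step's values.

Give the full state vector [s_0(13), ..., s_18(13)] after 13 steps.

Simulating step by step:
t=0: [82, 23, 82, 109, 53, 100, 29, 13, 11, 5, 104, 10, 37, 72, 46, 69, 18, 40, 58]
t=1: [69, 34, 84, 57, 55, 60, 51, 58, 71, 48, 61, 76, 41, 71, 40, 83, 51, 44, 34]
t=2: [90, 62, 88, 48, 44, 67, 64, 77, 90, 94, 44, 68, 46, 65, 44, 70, 90, 34, 71]
t=3: [66, 28, 84, 81, 52, 53, 40, 37, 58, 31, 76, 87, 50, 65, 47, 86, 41, 45, 33]
t=4: [75, 78, 79, 22, 58, 93, 90, 89, 90, 104, 12, 43, 46, 57, 54, 75, 109, 37, 84]
t=5: [44, 17, 71, 55, 36, 44, 66, 23, 41, 55, 75, 79, 72, 53, 31, 70, 60, 34, 41]
t=6: [55, 79, 79, 54, 78, 93, 63, 76, 108, 85, 33, 15, 47, 64, 77, 86, 58, 46, 101]
t=7: [57, 33, 42, 74, 22, 16, 55, 18, 48, 52, 70, 85, 69, 60, 34, 45, 41, 33, 52]
t=8: [66, 70, 103, 38, 73, 57, 85, 68, 93, 96, 19, 27, 39, 49, 104, 88, 88, 106, 88]
t=9: [65, 36, 73, 84, 40, 38, 47, 46, 45, 30, 87, 85, 75, 71, 58, 43, 29, 54, 38]
t=10: [57, 82, 59, 21, 114, 111, 67, 108, 93, 97, 15, 17, 26, 48, 63, 102, 92, 69, 101]
t=11: [48, 58, 47, 68, 85, 93, 59, 58, 52, 49, 54, 58, 64, 62, 51, 67, 42, 56, 49]
t=12: [66, 77, 84, 58, 33, 40, 78, 55, 88, 100, 57, 63, 72, 50, 90, 42, 87, 69, 89]
t=13: [22, 46, 26, 76, 112, 95, 43, 67, 27, 33, 61, 47, 40, 49, 21, 78, 30, 55, 38]

Answer: [22, 46, 26, 76, 112, 95, 43, 67, 27, 33, 61, 47, 40, 49, 21, 78, 30, 55, 38]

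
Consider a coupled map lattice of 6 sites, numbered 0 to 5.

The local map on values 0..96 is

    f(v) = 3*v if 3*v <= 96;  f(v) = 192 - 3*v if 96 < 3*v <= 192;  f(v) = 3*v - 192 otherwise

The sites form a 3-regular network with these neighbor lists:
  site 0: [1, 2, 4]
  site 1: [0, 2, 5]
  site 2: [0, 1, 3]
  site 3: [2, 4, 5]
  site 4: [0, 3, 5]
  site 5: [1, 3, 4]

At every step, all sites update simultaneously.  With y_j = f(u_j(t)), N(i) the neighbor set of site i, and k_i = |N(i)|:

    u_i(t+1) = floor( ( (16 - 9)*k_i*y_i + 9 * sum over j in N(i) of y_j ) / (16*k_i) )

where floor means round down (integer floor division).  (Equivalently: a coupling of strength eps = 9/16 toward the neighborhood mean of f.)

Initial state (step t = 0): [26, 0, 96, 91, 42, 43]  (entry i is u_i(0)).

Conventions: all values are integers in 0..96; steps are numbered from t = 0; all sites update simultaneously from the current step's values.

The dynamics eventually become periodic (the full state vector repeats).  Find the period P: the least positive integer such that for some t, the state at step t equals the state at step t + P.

Simulating step by step:
t=0: [26, 0, 96, 91, 42, 43]
t=1: [64, 44, 71, 77, 70, 55]
t=2: [18, 35, 27, 29, 20, 33]
t=3: [66, 80, 78, 81, 70, 84]
t=4: [22, 41, 38, 44, 29, 48]
t=5: [72, 66, 70, 66, 70, 61]
t=6: [18, 12, 14, 11, 15, 9]
t=7: [46, 38, 41, 35, 41, 33]
t=8: [64, 74, 71, 81, 74, 84]
t=9: [15, 28, 24, 43, 33, 47]
t=10: [66, 68, 67, 68, 70, 67]
t=11: [9, 9, 9, 12, 12, 11]
t=12: [28, 28, 28, 33, 33, 33]
t=13: [85, 85, 85, 91, 91, 91]
t=14: [66, 66, 66, 77, 77, 77]
t=15: [12, 12, 12, 32, 32, 32]
t=16: [47, 47, 47, 84, 84, 84]
t=17: [52, 52, 52, 58, 58, 58]
t=18: [32, 32, 32, 21, 21, 21]
t=19: [89, 89, 89, 69, 69, 69]
t=20: [63, 63, 63, 26, 26, 26]
t=21: [17, 17, 17, 63, 63, 63]
t=22: [42, 42, 42, 12, 12, 12]
t=23: [60, 60, 60, 41, 41, 41]
t=24: [22, 22, 22, 58, 58, 58]
t=25: [57, 57, 57, 27, 27, 27]
t=26: [32, 32, 32, 69, 69, 69]
t=27: [80, 80, 80, 30, 30, 30]
t=28: [55, 55, 55, 82, 82, 82]
t=29: [32, 32, 32, 48, 48, 48]
t=30: [87, 87, 87, 57, 57, 57]
t=31: [60, 60, 60, 30, 30, 30]
t=32: [26, 26, 26, 75, 75, 75]
t=33: [69, 69, 69, 41, 41, 41]
t=34: [25, 25, 25, 58, 58, 58]
t=35: [64, 64, 64, 28, 28, 28]
t=36: [15, 15, 15, 68, 68, 68]
t=37: [38, 38, 38, 18, 18, 18]
t=38: [73, 73, 73, 58, 58, 58]
t=39: [25, 25, 25, 19, 19, 19]
t=40: [71, 71, 71, 60, 60, 60]
t=41: [19, 19, 19, 13, 13, 13]
t=42: [53, 53, 53, 42, 42, 42]
t=43: [39, 39, 39, 59, 59, 59]
t=44: [63, 63, 63, 26, 26, 26]

Answer: 24
Key observation: The state at step 20, [63, 63, 63, 26, 26, 26], reappears at step 44 — and no state repeats earlier — so the cycle the system enters has period 24.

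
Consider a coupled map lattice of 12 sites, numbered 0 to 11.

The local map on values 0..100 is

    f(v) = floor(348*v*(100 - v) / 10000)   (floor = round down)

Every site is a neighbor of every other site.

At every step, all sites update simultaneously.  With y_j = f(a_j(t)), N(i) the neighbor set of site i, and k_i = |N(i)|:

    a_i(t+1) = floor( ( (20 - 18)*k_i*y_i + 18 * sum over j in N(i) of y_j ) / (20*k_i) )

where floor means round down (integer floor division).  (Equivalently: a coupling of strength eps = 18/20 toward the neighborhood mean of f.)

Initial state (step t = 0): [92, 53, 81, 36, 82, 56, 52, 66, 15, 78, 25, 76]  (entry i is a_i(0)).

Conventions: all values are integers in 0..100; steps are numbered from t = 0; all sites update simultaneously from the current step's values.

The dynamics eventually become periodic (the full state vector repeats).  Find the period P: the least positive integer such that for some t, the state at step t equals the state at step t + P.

Simulating step by step:
t=0: [92, 53, 81, 36, 82, 56, 52, 66, 15, 78, 25, 76]
t=1: [63, 64, 64, 64, 64, 64, 64, 64, 64, 64, 64, 64]
t=2: [80, 80, 80, 80, 80, 80, 80, 80, 80, 80, 80, 80]
t=3: [55, 55, 55, 55, 55, 55, 55, 55, 55, 55, 55, 55]
t=4: [86, 86, 86, 86, 86, 86, 86, 86, 86, 86, 86, 86]
t=5: [41, 41, 41, 41, 41, 41, 41, 41, 41, 41, 41, 41]
t=6: [84, 84, 84, 84, 84, 84, 84, 84, 84, 84, 84, 84]
t=7: [46, 46, 46, 46, 46, 46, 46, 46, 46, 46, 46, 46]
t=8: [86, 86, 86, 86, 86, 86, 86, 86, 86, 86, 86, 86]

Answer: 4
Key observation: The state at step 4, [86, 86, 86, 86, 86, 86, 86, 86, 86, 86, 86, 86], reappears at step 8 — and no state repeats earlier — so the cycle the system enters has period 4.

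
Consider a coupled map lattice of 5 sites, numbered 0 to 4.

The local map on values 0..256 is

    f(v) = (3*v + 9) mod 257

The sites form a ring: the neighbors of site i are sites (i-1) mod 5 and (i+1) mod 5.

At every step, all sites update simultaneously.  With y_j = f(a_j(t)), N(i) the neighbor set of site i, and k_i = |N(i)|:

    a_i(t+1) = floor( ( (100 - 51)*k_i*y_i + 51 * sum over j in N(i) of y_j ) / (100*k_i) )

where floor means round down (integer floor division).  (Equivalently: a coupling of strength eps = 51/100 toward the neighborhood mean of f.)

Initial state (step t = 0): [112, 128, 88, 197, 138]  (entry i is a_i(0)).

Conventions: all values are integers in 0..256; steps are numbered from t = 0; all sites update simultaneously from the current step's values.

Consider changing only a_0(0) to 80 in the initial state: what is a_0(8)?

Answer: a_0(8) = 77
Key observation: This trace re-runs the system from the modified initial state.

Derivation:
t=0: [80, 128, 88, 197, 138]
t=1: [199, 134, 64, 88, 166]
t=2: [148, 150, 141, 122, 150]
t=3: [199, 193, 167, 153, 179]
t=4: [72, 124, 196, 176, 92]
t=5: [149, 139, 78, 39, 76]
t=6: [201, 195, 194, 184, 199]
t=7: [91, 83, 70, 66, 82]
t=8: [77, 62, 160, 222, 184]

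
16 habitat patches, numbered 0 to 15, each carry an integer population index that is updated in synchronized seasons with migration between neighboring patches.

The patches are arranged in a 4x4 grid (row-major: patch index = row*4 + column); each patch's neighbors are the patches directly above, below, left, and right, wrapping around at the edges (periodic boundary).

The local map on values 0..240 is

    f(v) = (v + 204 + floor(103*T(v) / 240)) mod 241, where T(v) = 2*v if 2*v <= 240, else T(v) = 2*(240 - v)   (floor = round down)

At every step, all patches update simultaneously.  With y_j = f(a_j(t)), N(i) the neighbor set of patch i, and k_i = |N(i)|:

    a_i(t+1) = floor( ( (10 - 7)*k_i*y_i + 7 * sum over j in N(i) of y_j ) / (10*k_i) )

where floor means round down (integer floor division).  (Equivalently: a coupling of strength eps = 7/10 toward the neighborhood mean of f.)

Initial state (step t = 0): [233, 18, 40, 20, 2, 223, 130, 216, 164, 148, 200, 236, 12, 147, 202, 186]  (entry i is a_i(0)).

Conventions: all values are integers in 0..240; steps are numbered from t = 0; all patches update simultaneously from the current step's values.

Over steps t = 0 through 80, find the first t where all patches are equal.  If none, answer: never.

Simulating step by step:
t=0: [233, 18, 40, 20, 2, 223, 130, 216, 164, 148, 200, 236, 12, 147, 202, 186]  (not all equal)
t=1: [177, 181, 119, 110, 200, 203, 166, 164, 201, 192, 194, 197, 203, 205, 167, 167]  (not all equal)
t=2: [190, 193, 185, 183, 195, 195, 192, 189, 196, 196, 194, 194, 195, 195, 192, 189]  (not all equal)
t=3: [195, 195, 195, 194, 195, 196, 195, 195, 196, 196, 196, 195, 195, 196, 195, 195]  (not all equal)
t=4: [196, 196, 196, 196, 196, 196, 196, 196, 196, 196, 196, 196, 196, 196, 196, 196]  (all equal)

Answer: 4
Key observation: Synchronization is absorbing here: once all patches are equal they stay equal, and step 4 is the first all-equal step.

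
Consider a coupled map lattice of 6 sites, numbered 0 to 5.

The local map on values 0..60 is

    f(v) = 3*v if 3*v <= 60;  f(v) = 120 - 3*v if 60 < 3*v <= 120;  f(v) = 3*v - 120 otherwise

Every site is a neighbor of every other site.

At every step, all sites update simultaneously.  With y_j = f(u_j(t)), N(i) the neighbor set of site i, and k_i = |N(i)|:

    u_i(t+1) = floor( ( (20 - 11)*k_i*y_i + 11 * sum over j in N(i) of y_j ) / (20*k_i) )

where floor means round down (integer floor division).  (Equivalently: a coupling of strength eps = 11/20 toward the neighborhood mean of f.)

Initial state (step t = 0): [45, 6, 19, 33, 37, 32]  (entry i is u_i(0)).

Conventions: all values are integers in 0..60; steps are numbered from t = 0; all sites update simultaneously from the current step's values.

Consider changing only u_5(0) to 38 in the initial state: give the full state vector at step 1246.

Simulating step by step:
t=0: [45, 6, 19, 33, 37, 38]
t=1: [18, 19, 33, 21, 16, 15]
t=2: [49, 50, 38, 50, 47, 46]
t=3: [23, 24, 16, 24, 21, 20]
t=4: [51, 50, 50, 50, 53, 54]
t=5: [33, 32, 32, 32, 35, 36]
t=6: [20, 21, 21, 21, 18, 17]
t=7: [57, 56, 56, 56, 55, 54]
t=8: [48, 47, 47, 47, 46, 45]
t=9: [21, 20, 20, 20, 19, 18]
t=10: [57, 58, 58, 58, 57, 56]
t=11: [51, 52, 52, 52, 51, 50]
t=12: [33, 34, 34, 34, 33, 32]
t=13: [20, 19, 19, 19, 20, 21]
t=14: [58, 57, 57, 57, 58, 57]
t=15: [52, 51, 51, 51, 52, 51]
t=16: [34, 33, 33, 33, 34, 33]
t=17: [19, 20, 20, 20, 19, 20]
t=18: [58, 59, 59, 59, 58, 59]
t=19: [55, 56, 56, 56, 55, 56]
t=20: [46, 47, 47, 47, 46, 47]
t=21: [19, 20, 20, 20, 19, 20]

Answer: [58, 59, 59, 59, 58, 59]
Key observation: The state at step 17, [19, 20, 20, 20, 19, 20], reappears at step 21: the system is in a cycle of period 4 from step 17 on.  Therefore the state at step 1246 equals the state at step 17 + ((1246 - 17) mod 4) = 18, which is [58, 59, 59, 59, 58, 59].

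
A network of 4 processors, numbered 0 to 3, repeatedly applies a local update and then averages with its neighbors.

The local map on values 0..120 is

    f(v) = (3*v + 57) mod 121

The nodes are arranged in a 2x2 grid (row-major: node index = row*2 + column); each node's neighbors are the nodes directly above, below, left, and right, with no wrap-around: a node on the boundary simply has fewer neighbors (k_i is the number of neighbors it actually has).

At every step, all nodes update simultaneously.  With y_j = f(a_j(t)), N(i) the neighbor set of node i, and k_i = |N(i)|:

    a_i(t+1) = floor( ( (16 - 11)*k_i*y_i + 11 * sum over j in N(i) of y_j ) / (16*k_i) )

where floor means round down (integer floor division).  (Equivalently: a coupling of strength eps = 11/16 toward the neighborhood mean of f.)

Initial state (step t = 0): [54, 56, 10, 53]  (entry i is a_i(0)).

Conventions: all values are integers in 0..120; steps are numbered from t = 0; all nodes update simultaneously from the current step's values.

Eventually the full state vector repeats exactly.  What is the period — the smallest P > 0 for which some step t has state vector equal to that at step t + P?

Answer: 10
Key observation: The state at step 33, [51, 32, 32, 51], reappears at step 43 — and no state repeats earlier — so the cycle the system enters has period 10.

Derivation:
t=0: [54, 56, 10, 53]
t=1: [96, 98, 93, 95]
t=2: [101, 103, 99, 101]
t=3: [76, 82, 116, 76]
t=4: [48, 48, 42, 48]
t=5: [73, 80, 74, 73]
t=6: [42, 40, 34, 42]
t=7: [51, 60, 54, 51]
t=8: [101, 97, 91, 101]
t=9: [103, 114, 108, 103]
t=10: [19, 13, 7, 19]
t=11: [95, 108, 102, 95]
t=12: [37, 74, 68, 37]
t=13: [33, 43, 38, 33]
t=14: [50, 44, 39, 50]
t=15: [68, 80, 75, 68]
t=16: [38, 30, 25, 38]
t=17: [28, 42, 37, 28]
t=18: [43, 33, 28, 43]
t=19: [39, 55, 50, 39]
t=20: [80, 68, 63, 80]
t=21: [25, 43, 39, 25]
t=22: [44, 27, 24, 44]
t=23: [29, 52, 49, 29]
t=24: [67, 44, 41, 67]
t=25: [48, 32, 29, 48]
t=26: [43, 65, 62, 43]
t=27: [24, 47, 45, 24]
t=28: [53, 29, 27, 53]
t=29: [43, 72, 70, 43]
t=30: [39, 54, 52, 39]
t=31: [81, 67, 65, 81]
t=32: [27, 44, 43, 27]
t=33: [51, 32, 32, 51]
t=34: [49, 71, 71, 49]
t=35: [45, 65, 65, 45]
t=36: [29, 51, 51, 29]
t=37: [68, 43, 43, 68]
t=38: [50, 33, 33, 50]
t=39: [50, 70, 70, 50]
t=40: [44, 66, 66, 44]
t=41: [30, 50, 50, 30]
t=42: [67, 44, 44, 67]
t=43: [51, 32, 32, 51]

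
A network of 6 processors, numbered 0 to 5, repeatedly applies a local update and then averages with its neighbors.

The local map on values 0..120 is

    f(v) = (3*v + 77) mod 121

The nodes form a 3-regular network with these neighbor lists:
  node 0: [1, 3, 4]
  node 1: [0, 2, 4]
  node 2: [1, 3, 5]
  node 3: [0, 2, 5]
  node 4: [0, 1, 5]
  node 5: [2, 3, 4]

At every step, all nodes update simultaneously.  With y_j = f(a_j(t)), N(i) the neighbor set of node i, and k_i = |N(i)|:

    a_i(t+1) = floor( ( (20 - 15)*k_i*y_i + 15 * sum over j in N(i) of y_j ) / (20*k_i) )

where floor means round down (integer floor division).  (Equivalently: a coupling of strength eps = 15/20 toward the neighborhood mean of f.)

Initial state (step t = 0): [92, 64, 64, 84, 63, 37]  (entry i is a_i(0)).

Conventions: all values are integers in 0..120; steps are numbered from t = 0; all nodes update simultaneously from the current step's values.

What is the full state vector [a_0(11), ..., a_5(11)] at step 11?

Simulating step by step:
t=0: [92, 64, 64, 84, 63, 37]
t=1: [62, 47, 52, 73, 57, 51]
t=2: [44, 59, 93, 74, 58, 70]
t=3: [41, 55, 57, 76, 38, 56]
t=4: [53, 38, 18, 37, 38, 35]
t=5: [80, 66, 52, 63, 79, 52]
t=6: [51, 73, 70, 80, 73, 80]
t=7: [73, 65, 62, 76, 73, 62]
t=8: [50, 39, 33, 39, 39, 39]
t=9: [81, 76, 68, 76, 81, 68]
t=10: [70, 64, 51, 54, 64, 54]
t=11: [54, 52, 93, 97, 54, 93]

Answer: [54, 52, 93, 97, 54, 93]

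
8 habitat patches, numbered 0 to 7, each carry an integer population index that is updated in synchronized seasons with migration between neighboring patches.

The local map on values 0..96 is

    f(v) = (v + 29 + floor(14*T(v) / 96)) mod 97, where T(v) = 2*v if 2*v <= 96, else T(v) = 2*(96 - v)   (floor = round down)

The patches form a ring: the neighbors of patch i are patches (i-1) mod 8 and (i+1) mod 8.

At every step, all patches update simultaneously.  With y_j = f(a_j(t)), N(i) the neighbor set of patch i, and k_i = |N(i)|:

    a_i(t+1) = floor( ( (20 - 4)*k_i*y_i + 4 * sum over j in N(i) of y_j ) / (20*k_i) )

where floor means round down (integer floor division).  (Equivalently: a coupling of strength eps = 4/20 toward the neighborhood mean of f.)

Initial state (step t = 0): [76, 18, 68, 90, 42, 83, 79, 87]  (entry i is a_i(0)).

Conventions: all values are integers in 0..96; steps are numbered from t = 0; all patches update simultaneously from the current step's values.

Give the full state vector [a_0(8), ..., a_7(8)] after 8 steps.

Answer: [76, 88, 82, 56, 52, 57, 73, 71]

Derivation:
t=0: [76, 18, 68, 90, 42, 83, 79, 87]
t=1: [17, 43, 13, 27, 70, 24, 15, 19]
t=2: [53, 76, 50, 55, 19, 53, 49, 52]
t=3: [85, 29, 84, 90, 61, 89, 91, 92]
t=4: [25, 56, 24, 20, 7, 21, 24, 24]
t=5: [64, 88, 63, 53, 41, 54, 59, 60]
t=6: [6, 18, 14, 83, 83, 84, 10, 2]
t=7: [37, 49, 44, 20, 18, 21, 37, 32]
t=8: [76, 88, 82, 56, 52, 57, 73, 71]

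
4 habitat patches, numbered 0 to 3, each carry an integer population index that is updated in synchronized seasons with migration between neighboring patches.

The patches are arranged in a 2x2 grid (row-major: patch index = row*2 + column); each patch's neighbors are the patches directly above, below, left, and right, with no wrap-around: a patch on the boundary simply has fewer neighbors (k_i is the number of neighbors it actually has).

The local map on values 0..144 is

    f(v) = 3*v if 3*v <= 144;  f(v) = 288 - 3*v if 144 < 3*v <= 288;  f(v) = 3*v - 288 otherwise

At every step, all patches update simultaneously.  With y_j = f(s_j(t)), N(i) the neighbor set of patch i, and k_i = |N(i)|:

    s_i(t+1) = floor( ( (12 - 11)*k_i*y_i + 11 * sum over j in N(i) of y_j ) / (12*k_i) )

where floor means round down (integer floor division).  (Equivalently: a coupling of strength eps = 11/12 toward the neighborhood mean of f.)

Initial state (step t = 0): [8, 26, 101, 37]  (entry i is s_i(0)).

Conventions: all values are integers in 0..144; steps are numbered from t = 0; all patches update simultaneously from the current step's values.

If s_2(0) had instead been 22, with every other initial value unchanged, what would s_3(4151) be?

Simulating step by step:
t=0: [8, 26, 22, 37]
t=1: [68, 68, 67, 75]
t=2: [85, 74, 74, 83]
t=3: [63, 38, 38, 63]
t=4: [112, 100, 100, 112]
t=5: [15, 45, 45, 15]
t=6: [127, 52, 52, 127]
t=7: [128, 96, 96, 128]
t=8: [8, 88, 88, 8]
t=9: [24, 24, 24, 24]
t=10: [72, 72, 72, 72]
t=11: [72, 72, 72, 72]

Answer: s_3(4151) = 72
Key observation: The state at step 10, [72, 72, 72, 72], reappears at step 11: the system is in a cycle of period 1 from step 10 on.  Therefore the state at step 4151 equals the state at step 10 + ((4151 - 10) mod 1) = 10, which is [72, 72, 72, 72].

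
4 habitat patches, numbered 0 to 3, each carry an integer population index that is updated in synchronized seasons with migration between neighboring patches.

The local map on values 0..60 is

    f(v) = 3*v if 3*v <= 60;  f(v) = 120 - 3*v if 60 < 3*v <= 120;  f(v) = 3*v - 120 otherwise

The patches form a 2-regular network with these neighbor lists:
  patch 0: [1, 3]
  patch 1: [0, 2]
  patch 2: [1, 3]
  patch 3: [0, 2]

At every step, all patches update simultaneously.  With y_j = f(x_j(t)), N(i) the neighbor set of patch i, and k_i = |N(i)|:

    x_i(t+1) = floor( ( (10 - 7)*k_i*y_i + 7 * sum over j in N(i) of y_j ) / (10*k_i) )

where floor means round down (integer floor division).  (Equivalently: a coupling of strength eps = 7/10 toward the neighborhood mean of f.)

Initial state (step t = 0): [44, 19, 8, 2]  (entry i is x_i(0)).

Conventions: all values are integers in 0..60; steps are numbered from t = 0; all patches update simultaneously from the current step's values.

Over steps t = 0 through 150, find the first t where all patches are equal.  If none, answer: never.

Simulating step by step:
t=0: [44, 19, 8, 2]  (not all equal)
t=1: [25, 29, 29, 14]  (not all equal)
t=2: [39, 37, 36, 39]  (not all equal)
t=3: [5, 7, 7, 6]  (not all equal)
t=4: [18, 18, 19, 18]  (not all equal)
t=5: [54, 55, 54, 55]  (not all equal)
t=6: [44, 42, 44, 42]  (not all equal)
t=7: [7, 10, 7, 10]  (not all equal)
t=8: [27, 23, 27, 23]  (not all equal)
t=9: [47, 42, 47, 42]  (not all equal)
t=10: [10, 16, 10, 16]  (not all equal)
t=11: [42, 35, 42, 35]  (not all equal)
t=12: [12, 8, 12, 8]  (not all equal)
t=13: [27, 32, 27, 32]  (not all equal)
t=14: [28, 34, 28, 34]  (not all equal)
t=15: [23, 30, 23, 30]  (not all equal)
t=16: [36, 44, 36, 44]  (not all equal)
t=17: [12, 12, 12, 12]  (all equal)

Answer: 17
Key observation: Synchronization is absorbing here: once all patches are equal they stay equal, and step 17 is the first all-equal step.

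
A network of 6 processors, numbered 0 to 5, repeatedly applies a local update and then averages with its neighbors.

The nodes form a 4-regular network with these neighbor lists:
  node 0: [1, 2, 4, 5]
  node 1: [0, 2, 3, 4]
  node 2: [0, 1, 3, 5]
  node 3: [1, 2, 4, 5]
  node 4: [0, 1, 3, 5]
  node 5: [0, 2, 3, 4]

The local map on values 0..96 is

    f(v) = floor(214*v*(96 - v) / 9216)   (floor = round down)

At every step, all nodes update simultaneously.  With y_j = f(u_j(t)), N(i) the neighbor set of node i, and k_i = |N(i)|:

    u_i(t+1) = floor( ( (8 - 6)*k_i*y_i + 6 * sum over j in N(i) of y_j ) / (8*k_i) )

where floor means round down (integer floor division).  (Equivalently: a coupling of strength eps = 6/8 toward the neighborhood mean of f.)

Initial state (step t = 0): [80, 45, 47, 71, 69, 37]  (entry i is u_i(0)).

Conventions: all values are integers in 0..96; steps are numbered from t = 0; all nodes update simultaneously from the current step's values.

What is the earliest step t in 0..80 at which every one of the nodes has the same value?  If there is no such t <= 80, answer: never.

Answer: 2
Key observation: Synchronization is absorbing here: once all nodes are equal they stay equal, and step 2 is the first all-equal step.

Derivation:
t=0: [80, 45, 47, 71, 69, 37]  (not all equal)
t=1: [44, 44, 45, 47, 43, 43]  (not all equal)
t=2: [52, 52, 52, 52, 52, 52]  (all equal)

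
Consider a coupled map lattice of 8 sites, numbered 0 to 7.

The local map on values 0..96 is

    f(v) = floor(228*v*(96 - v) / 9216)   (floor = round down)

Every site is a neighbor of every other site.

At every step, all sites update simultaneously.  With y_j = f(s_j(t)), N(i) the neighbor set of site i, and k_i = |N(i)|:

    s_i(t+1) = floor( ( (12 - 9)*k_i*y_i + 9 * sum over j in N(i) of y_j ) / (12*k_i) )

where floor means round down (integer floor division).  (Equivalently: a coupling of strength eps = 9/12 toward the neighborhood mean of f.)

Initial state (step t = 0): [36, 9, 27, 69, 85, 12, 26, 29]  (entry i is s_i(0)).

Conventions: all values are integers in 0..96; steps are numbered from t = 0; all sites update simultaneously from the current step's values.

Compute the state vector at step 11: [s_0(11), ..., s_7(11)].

Answer: [55, 55, 55, 55, 55, 55, 55, 55]

Derivation:
t=0: [36, 9, 27, 69, 85, 12, 26, 29]
t=1: [40, 35, 39, 39, 35, 36, 39, 39]
t=2: [53, 53, 53, 53, 53, 53, 53, 53]
t=3: [56, 56, 56, 56, 56, 56, 56, 56]
t=4: [55, 55, 55, 55, 55, 55, 55, 55]
t=5: [55, 55, 55, 55, 55, 55, 55, 55]
t=6: [55, 55, 55, 55, 55, 55, 55, 55]
t=7: [55, 55, 55, 55, 55, 55, 55, 55]
t=8: [55, 55, 55, 55, 55, 55, 55, 55]
t=9: [55, 55, 55, 55, 55, 55, 55, 55]
t=10: [55, 55, 55, 55, 55, 55, 55, 55]
t=11: [55, 55, 55, 55, 55, 55, 55, 55]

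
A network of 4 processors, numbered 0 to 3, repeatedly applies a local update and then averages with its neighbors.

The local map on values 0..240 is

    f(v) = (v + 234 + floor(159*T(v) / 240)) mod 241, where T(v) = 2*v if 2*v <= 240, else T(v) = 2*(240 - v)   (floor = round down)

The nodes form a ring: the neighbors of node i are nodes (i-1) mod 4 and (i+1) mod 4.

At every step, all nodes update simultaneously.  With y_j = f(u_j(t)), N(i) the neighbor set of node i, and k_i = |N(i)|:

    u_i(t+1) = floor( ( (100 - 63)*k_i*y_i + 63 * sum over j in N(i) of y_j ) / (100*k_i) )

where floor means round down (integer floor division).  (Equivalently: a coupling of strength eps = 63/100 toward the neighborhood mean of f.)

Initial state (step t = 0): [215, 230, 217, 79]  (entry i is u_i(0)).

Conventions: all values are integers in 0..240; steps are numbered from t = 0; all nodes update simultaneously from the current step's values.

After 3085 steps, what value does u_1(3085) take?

Simulating step by step:
t=0: [215, 230, 217, 79]
t=1: [129, 162, 218, 140]
t=2: [23, 90, 101, 93]
t=3: [146, 160, 213, 163]
t=4: [19, 13, 11, 13]
t=5: [28, 25, 21, 25]
t=6: [53, 50, 47, 50]
t=7: [111, 109, 106, 109]
t=8: [6, 80, 91, 80]
t=9: [114, 132, 188, 132]
t=10: [23, 17, 19, 17]
t=11: [37, 37, 33, 37]
t=12: [79, 75, 75, 75]
t=13: [170, 169, 167, 169]
t=14: [14, 14, 15, 14]
t=15: [25, 25, 25, 25]
t=16: [51, 51, 51, 51]
t=17: [111, 111, 111, 111]
t=18: [10, 10, 10, 10]
t=19: [16, 16, 16, 16]
t=20: [30, 30, 30, 30]
t=21: [62, 62, 62, 62]
t=22: [137, 137, 137, 137]
t=23: [25, 25, 25, 25]

Answer: u_1(3085) = 62
Key observation: The state at step 15, [25, 25, 25, 25], reappears at step 23: the system is in a cycle of period 8 from step 15 on.  Therefore the state at step 3085 equals the state at step 15 + ((3085 - 15) mod 8) = 21, which is [62, 62, 62, 62].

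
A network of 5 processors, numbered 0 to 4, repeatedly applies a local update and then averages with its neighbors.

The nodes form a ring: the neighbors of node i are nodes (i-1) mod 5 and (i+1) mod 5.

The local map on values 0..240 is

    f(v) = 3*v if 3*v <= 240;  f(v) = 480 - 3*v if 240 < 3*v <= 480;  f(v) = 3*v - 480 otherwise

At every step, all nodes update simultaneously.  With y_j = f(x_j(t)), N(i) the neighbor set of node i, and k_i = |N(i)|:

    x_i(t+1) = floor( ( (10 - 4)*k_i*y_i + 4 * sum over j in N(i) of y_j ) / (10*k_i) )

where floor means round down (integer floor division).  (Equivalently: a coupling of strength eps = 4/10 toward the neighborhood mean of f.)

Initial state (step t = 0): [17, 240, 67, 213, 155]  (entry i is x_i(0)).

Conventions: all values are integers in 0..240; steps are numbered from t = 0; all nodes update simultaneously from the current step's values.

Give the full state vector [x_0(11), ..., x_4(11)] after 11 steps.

Answer: [141, 177, 184, 160, 116]

Derivation:
t=0: [17, 240, 67, 213, 155]
t=1: [81, 194, 200, 138, 51]
t=2: [193, 132, 105, 94, 152]
t=3: [81, 103, 155, 156, 73]
t=4: [220, 153, 45, 54, 181]
t=5: [124, 75, 117, 136, 106]
t=6: [142, 182, 136, 101, 133]
t=7: [61, 64, 91, 136, 94]
t=8: [187, 193, 177, 124, 169]
t=9: [73, 85, 72, 80, 54]
t=10: [208, 222, 222, 219, 189]
t=11: [141, 177, 184, 160, 116]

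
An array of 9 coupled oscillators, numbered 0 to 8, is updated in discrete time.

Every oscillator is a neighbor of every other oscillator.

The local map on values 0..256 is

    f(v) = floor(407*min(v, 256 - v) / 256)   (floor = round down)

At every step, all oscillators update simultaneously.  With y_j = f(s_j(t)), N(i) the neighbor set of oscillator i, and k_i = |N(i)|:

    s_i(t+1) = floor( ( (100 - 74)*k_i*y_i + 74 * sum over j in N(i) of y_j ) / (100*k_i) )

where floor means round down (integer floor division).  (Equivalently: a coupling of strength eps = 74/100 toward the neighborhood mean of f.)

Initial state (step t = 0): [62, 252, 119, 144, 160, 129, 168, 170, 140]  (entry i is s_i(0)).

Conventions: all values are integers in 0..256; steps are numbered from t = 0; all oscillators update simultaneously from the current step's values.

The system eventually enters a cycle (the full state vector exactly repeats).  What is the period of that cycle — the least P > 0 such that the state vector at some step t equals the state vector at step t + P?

Answer: 21
Key observation: The state at step 7, [173, 173, 173, 173, 173, 173, 173, 173, 173], reappears at step 28 — and no state repeats earlier — so the cycle the system enters has period 21.

Derivation:
t=0: [62, 252, 119, 144, 160, 129, 168, 170, 140]
t=1: [135, 119, 150, 148, 144, 152, 141, 141, 149]
t=2: [179, 179, 175, 176, 177, 175, 178, 178, 176]
t=3: [124, 124, 125, 125, 125, 125, 125, 125, 125]
t=4: [197, 197, 197, 197, 197, 197, 197, 197, 197]
t=5: [93, 93, 93, 93, 93, 93, 93, 93, 93]
t=6: [147, 147, 147, 147, 147, 147, 147, 147, 147]
t=7: [173, 173, 173, 173, 173, 173, 173, 173, 173]
t=8: [131, 131, 131, 131, 131, 131, 131, 131, 131]
t=9: [198, 198, 198, 198, 198, 198, 198, 198, 198]
t=10: [92, 92, 92, 92, 92, 92, 92, 92, 92]
t=11: [146, 146, 146, 146, 146, 146, 146, 146, 146]
t=12: [174, 174, 174, 174, 174, 174, 174, 174, 174]
t=13: [130, 130, 130, 130, 130, 130, 130, 130, 130]
t=14: [200, 200, 200, 200, 200, 200, 200, 200, 200]
t=15: [89, 89, 89, 89, 89, 89, 89, 89, 89]
t=16: [141, 141, 141, 141, 141, 141, 141, 141, 141]
t=17: [182, 182, 182, 182, 182, 182, 182, 182, 182]
t=18: [117, 117, 117, 117, 117, 117, 117, 117, 117]
t=19: [186, 186, 186, 186, 186, 186, 186, 186, 186]
t=20: [111, 111, 111, 111, 111, 111, 111, 111, 111]
t=21: [176, 176, 176, 176, 176, 176, 176, 176, 176]
t=22: [127, 127, 127, 127, 127, 127, 127, 127, 127]
t=23: [201, 201, 201, 201, 201, 201, 201, 201, 201]
t=24: [87, 87, 87, 87, 87, 87, 87, 87, 87]
t=25: [138, 138, 138, 138, 138, 138, 138, 138, 138]
t=26: [187, 187, 187, 187, 187, 187, 187, 187, 187]
t=27: [109, 109, 109, 109, 109, 109, 109, 109, 109]
t=28: [173, 173, 173, 173, 173, 173, 173, 173, 173]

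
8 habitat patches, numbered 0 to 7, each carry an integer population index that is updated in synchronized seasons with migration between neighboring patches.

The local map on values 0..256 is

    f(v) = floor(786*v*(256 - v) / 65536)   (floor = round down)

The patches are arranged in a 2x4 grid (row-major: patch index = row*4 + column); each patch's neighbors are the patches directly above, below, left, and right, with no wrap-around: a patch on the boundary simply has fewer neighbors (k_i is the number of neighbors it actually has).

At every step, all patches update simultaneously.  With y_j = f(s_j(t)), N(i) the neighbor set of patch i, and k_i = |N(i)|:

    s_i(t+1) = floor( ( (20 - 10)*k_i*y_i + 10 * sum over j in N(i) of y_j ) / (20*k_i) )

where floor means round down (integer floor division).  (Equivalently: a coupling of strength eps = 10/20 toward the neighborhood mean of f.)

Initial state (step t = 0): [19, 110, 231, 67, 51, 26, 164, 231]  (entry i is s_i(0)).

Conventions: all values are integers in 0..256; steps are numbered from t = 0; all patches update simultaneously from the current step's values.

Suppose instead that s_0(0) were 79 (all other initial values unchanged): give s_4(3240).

Answer: s_4(3240) = 192
Key observation: The state at step 8, [192, 192, 192, 192, 192, 192, 192, 192], reappears at step 10: the system is in a cycle of period 2 from step 8 on.  Therefore the state at step 3240 equals the state at step 8 + ((3240 - 8) mod 2) = 8, which is [192, 192, 192, 192, 192, 192, 192, 192].

Derivation:
t=0: [79, 110, 231, 67, 51, 26, 164, 231]
t=1: [162, 147, 121, 110, 122, 118, 124, 117]
t=2: [188, 191, 194, 193, 192, 194, 195, 194]
t=3: [150, 147, 144, 144, 147, 144, 143, 143]
t=4: [191, 192, 192, 193, 191, 192, 193, 193]
t=5: [147, 147, 146, 145, 147, 146, 145, 145]
t=6: [192, 192, 192, 192, 192, 192, 192, 193]
t=7: [147, 147, 147, 146, 147, 147, 146, 146]
t=8: [192, 192, 192, 192, 192, 192, 192, 192]
t=9: [147, 147, 147, 147, 147, 147, 147, 147]
t=10: [192, 192, 192, 192, 192, 192, 192, 192]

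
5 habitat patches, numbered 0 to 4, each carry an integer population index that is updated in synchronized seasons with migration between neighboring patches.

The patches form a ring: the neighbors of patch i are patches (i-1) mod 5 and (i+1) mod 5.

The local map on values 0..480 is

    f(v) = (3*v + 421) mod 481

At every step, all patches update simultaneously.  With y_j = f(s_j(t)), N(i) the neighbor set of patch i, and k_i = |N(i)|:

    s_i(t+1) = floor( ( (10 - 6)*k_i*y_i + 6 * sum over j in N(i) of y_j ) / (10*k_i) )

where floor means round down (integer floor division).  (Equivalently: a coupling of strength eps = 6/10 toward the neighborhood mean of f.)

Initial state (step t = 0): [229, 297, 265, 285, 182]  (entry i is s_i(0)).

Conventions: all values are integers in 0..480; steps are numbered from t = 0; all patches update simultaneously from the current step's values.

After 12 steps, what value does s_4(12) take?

Simulating step by step:
t=0: [229, 297, 265, 285, 182]
t=1: [164, 260, 300, 203, 140]
t=2: [352, 332, 235, 242, 294]
t=3: [252, 241, 257, 225, 202]
t=4: [160, 206, 186, 142, 130]
t=5: [290, 161, 139, 250, 367]
t=6: [282, 375, 332, 214, 193]
t=7: [164, 269, 243, 188, 137]
t=8: [357, 292, 161, 170, 276]
t=9: [206, 275, 404, 393, 264]
t=10: [191, 193, 208, 195, 170]
t=11: [159, 49, 57, 177, 202]
t=12: [212, 193, 211, 241, 292]

Answer: s_4(12) = 292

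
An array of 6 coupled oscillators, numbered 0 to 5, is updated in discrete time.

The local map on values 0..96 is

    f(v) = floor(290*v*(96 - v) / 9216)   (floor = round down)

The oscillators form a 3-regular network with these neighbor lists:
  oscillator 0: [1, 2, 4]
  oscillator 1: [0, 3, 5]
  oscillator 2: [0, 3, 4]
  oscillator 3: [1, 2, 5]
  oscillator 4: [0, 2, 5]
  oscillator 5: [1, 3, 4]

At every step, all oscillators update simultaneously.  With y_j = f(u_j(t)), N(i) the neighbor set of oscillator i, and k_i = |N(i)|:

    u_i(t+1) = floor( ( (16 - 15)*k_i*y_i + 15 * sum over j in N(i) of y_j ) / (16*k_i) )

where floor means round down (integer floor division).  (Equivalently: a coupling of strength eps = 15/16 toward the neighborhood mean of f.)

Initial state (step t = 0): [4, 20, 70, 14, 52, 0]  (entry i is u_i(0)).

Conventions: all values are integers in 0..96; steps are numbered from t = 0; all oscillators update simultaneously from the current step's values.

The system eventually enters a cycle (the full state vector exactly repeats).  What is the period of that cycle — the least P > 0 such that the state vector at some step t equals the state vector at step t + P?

Answer: 2
Key observation: The state at step 7, [65, 65, 65, 65, 65, 65], reappears at step 9 — and no state repeats earlier — so the cycle the system enters has period 2.

Derivation:
t=0: [4, 20, 70, 14, 52, 0]
t=1: [55, 17, 40, 34, 25, 48]
t=2: [56, 67, 64, 61, 69, 55]
t=3: [61, 68, 64, 65, 67, 62]
t=4: [61, 64, 63, 63, 65, 61]
t=5: [64, 66, 65, 65, 66, 64]
t=6: [62, 63, 63, 63, 63, 62]
t=7: [65, 65, 65, 65, 65, 65]
t=8: [63, 63, 63, 63, 63, 63]
t=9: [65, 65, 65, 65, 65, 65]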